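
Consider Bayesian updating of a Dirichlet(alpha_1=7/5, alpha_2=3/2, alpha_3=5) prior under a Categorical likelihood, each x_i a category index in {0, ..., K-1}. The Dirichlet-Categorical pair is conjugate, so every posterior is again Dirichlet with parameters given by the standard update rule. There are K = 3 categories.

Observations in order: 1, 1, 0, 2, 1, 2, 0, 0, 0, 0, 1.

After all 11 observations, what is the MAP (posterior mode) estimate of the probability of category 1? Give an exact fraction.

15/53

obs 1: x=1 → posterior Dirichlet(7/5, 5/2, 5)
obs 2: x=1 → posterior Dirichlet(7/5, 7/2, 5)
obs 3: x=0 → posterior Dirichlet(12/5, 7/2, 5)
obs 4: x=2 → posterior Dirichlet(12/5, 7/2, 6)
obs 5: x=1 → posterior Dirichlet(12/5, 9/2, 6)
obs 6: x=2 → posterior Dirichlet(12/5, 9/2, 7)
obs 7: x=0 → posterior Dirichlet(17/5, 9/2, 7)
obs 8: x=0 → posterior Dirichlet(22/5, 9/2, 7)
obs 9: x=0 → posterior Dirichlet(27/5, 9/2, 7)
obs 10: x=0 → posterior Dirichlet(32/5, 9/2, 7)
obs 11: x=1 → posterior Dirichlet(32/5, 11/2, 7)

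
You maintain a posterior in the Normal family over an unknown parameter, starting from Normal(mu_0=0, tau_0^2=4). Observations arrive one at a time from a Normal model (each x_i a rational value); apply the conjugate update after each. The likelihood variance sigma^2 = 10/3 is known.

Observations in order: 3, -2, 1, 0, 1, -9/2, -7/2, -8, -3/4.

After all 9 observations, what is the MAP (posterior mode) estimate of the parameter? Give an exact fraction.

obs 1: x=3 → posterior Normal(18/11, 20/11)
obs 2: x=-2 → posterior Normal(6/17, 20/17)
obs 3: x=1 → posterior Normal(12/23, 20/23)
obs 4: x=0 → posterior Normal(12/29, 20/29)
obs 5: x=1 → posterior Normal(18/35, 4/7)
obs 6: x=-9/2 → posterior Normal(-9/41, 20/41)
obs 7: x=-7/2 → posterior Normal(-30/47, 20/47)
obs 8: x=-8 → posterior Normal(-78/53, 20/53)
obs 9: x=-3/4 → posterior Normal(-165/118, 20/59)

-165/118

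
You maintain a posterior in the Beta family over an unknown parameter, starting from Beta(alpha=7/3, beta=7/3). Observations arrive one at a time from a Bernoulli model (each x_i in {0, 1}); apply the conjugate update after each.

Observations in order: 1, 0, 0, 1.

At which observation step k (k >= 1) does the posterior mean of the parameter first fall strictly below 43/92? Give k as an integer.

obs 1: x=1 → posterior Beta(10/3, 7/3)
obs 2: x=0 → posterior Beta(10/3, 10/3)
obs 3: x=0 → posterior Beta(10/3, 13/3)
obs 4: x=1 → posterior Beta(13/3, 13/3)

k = 3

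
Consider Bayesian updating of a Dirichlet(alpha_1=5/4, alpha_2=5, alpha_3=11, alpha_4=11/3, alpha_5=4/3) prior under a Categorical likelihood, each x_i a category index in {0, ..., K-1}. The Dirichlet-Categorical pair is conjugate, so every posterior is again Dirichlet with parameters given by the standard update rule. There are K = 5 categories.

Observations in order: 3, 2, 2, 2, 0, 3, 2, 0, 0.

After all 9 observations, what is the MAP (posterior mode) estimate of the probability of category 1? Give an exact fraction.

16/105

obs 1: x=3 → posterior Dirichlet(5/4, 5, 11, 14/3, 4/3)
obs 2: x=2 → posterior Dirichlet(5/4, 5, 12, 14/3, 4/3)
obs 3: x=2 → posterior Dirichlet(5/4, 5, 13, 14/3, 4/3)
obs 4: x=2 → posterior Dirichlet(5/4, 5, 14, 14/3, 4/3)
obs 5: x=0 → posterior Dirichlet(9/4, 5, 14, 14/3, 4/3)
obs 6: x=3 → posterior Dirichlet(9/4, 5, 14, 17/3, 4/3)
obs 7: x=2 → posterior Dirichlet(9/4, 5, 15, 17/3, 4/3)
obs 8: x=0 → posterior Dirichlet(13/4, 5, 15, 17/3, 4/3)
obs 9: x=0 → posterior Dirichlet(17/4, 5, 15, 17/3, 4/3)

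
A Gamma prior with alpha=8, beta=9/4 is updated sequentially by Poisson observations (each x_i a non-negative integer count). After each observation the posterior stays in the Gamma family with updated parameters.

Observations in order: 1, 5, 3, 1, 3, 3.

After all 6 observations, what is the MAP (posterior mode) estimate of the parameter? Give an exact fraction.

92/33

obs 1: x=1 → posterior Gamma(9, 13/4)
obs 2: x=5 → posterior Gamma(14, 17/4)
obs 3: x=3 → posterior Gamma(17, 21/4)
obs 4: x=1 → posterior Gamma(18, 25/4)
obs 5: x=3 → posterior Gamma(21, 29/4)
obs 6: x=3 → posterior Gamma(24, 33/4)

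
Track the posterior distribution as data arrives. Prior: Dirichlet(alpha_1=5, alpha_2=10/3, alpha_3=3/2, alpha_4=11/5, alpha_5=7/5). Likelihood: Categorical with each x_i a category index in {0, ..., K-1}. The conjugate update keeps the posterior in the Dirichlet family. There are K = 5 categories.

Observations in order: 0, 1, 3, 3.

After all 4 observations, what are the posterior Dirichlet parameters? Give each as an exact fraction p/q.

alpha_1=6, alpha_2=13/3, alpha_3=3/2, alpha_4=21/5, alpha_5=7/5

obs 1: x=0 → posterior Dirichlet(6, 10/3, 3/2, 11/5, 7/5)
obs 2: x=1 → posterior Dirichlet(6, 13/3, 3/2, 11/5, 7/5)
obs 3: x=3 → posterior Dirichlet(6, 13/3, 3/2, 16/5, 7/5)
obs 4: x=3 → posterior Dirichlet(6, 13/3, 3/2, 21/5, 7/5)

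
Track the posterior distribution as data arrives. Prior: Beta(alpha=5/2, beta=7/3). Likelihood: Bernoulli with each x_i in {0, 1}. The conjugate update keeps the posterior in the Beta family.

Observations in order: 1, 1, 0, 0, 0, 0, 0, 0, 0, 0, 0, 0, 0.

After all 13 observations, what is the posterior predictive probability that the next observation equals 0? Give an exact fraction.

obs 1: x=1 → posterior Beta(7/2, 7/3)
obs 2: x=1 → posterior Beta(9/2, 7/3)
obs 3: x=0 → posterior Beta(9/2, 10/3)
obs 4: x=0 → posterior Beta(9/2, 13/3)
obs 5: x=0 → posterior Beta(9/2, 16/3)
obs 6: x=0 → posterior Beta(9/2, 19/3)
obs 7: x=0 → posterior Beta(9/2, 22/3)
obs 8: x=0 → posterior Beta(9/2, 25/3)
obs 9: x=0 → posterior Beta(9/2, 28/3)
obs 10: x=0 → posterior Beta(9/2, 31/3)
obs 11: x=0 → posterior Beta(9/2, 34/3)
obs 12: x=0 → posterior Beta(9/2, 37/3)
obs 13: x=0 → posterior Beta(9/2, 40/3)

80/107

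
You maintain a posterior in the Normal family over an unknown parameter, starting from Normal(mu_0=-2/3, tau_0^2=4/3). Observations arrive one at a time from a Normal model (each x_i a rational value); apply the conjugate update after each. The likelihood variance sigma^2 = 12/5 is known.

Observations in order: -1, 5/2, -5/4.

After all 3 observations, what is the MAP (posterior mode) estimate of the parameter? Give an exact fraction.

-19/96

obs 1: x=-1 → posterior Normal(-11/14, 6/7)
obs 2: x=5/2 → posterior Normal(3/38, 12/19)
obs 3: x=-5/4 → posterior Normal(-19/96, 1/2)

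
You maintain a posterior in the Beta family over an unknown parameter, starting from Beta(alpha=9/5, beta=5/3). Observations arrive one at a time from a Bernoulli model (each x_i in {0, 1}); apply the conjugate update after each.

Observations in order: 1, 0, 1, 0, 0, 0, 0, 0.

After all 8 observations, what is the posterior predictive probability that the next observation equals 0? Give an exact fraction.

obs 1: x=1 → posterior Beta(14/5, 5/3)
obs 2: x=0 → posterior Beta(14/5, 8/3)
obs 3: x=1 → posterior Beta(19/5, 8/3)
obs 4: x=0 → posterior Beta(19/5, 11/3)
obs 5: x=0 → posterior Beta(19/5, 14/3)
obs 6: x=0 → posterior Beta(19/5, 17/3)
obs 7: x=0 → posterior Beta(19/5, 20/3)
obs 8: x=0 → posterior Beta(19/5, 23/3)

115/172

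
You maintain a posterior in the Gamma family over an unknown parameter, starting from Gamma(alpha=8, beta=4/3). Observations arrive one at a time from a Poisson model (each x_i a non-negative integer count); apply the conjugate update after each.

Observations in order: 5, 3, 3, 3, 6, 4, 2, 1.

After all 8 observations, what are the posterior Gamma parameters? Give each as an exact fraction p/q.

alpha=35, beta=28/3

obs 1: x=5 → posterior Gamma(13, 7/3)
obs 2: x=3 → posterior Gamma(16, 10/3)
obs 3: x=3 → posterior Gamma(19, 13/3)
obs 4: x=3 → posterior Gamma(22, 16/3)
obs 5: x=6 → posterior Gamma(28, 19/3)
obs 6: x=4 → posterior Gamma(32, 22/3)
obs 7: x=2 → posterior Gamma(34, 25/3)
obs 8: x=1 → posterior Gamma(35, 28/3)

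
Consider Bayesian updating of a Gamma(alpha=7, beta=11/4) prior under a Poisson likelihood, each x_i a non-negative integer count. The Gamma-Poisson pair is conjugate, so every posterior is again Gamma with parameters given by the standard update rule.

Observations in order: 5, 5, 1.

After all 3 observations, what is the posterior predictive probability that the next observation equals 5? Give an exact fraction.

9720202815849980398375812806656/92709463147897837085761925410587

obs 1: x=5 → posterior Gamma(12, 15/4)
obs 2: x=5 → posterior Gamma(17, 19/4)
obs 3: x=1 → posterior Gamma(18, 23/4)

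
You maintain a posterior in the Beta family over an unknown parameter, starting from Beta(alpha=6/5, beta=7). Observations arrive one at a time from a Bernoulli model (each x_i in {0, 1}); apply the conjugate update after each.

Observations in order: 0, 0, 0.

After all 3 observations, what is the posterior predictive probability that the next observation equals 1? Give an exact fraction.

3/28

obs 1: x=0 → posterior Beta(6/5, 8)
obs 2: x=0 → posterior Beta(6/5, 9)
obs 3: x=0 → posterior Beta(6/5, 10)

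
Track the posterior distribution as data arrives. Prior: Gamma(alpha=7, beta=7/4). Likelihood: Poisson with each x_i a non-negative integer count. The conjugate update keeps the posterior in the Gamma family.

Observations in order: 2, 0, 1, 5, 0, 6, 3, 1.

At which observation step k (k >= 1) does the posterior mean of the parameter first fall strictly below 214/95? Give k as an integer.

k = 3

obs 1: x=2 → posterior Gamma(9, 11/4)
obs 2: x=0 → posterior Gamma(9, 15/4)
obs 3: x=1 → posterior Gamma(10, 19/4)
obs 4: x=5 → posterior Gamma(15, 23/4)
obs 5: x=0 → posterior Gamma(15, 27/4)
obs 6: x=6 → posterior Gamma(21, 31/4)
obs 7: x=3 → posterior Gamma(24, 35/4)
obs 8: x=1 → posterior Gamma(25, 39/4)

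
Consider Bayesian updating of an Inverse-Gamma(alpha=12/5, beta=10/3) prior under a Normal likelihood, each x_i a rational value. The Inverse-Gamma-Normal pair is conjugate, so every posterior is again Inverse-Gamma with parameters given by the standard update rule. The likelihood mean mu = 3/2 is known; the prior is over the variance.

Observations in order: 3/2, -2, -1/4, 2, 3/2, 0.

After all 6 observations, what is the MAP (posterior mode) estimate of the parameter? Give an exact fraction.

5875/3072

obs 1: x=3/2 → posterior Inverse-Gamma(29/10, 10/3)
obs 2: x=-2 → posterior Inverse-Gamma(17/5, 227/24)
obs 3: x=-1/4 → posterior Inverse-Gamma(39/10, 1055/96)
obs 4: x=2 → posterior Inverse-Gamma(22/5, 1067/96)
obs 5: x=3/2 → posterior Inverse-Gamma(49/10, 1067/96)
obs 6: x=0 → posterior Inverse-Gamma(27/5, 1175/96)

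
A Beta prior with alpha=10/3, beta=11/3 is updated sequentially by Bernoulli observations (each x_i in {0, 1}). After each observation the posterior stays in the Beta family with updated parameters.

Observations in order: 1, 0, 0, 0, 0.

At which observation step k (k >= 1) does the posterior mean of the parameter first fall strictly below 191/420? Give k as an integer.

k = 3

obs 1: x=1 → posterior Beta(13/3, 11/3)
obs 2: x=0 → posterior Beta(13/3, 14/3)
obs 3: x=0 → posterior Beta(13/3, 17/3)
obs 4: x=0 → posterior Beta(13/3, 20/3)
obs 5: x=0 → posterior Beta(13/3, 23/3)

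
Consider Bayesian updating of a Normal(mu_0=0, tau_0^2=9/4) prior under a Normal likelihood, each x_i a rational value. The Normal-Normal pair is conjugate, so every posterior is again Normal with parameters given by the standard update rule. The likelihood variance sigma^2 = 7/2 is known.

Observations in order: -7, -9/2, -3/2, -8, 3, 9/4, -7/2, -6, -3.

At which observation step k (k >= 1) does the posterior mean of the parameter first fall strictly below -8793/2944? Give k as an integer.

k = 2

obs 1: x=-7 → posterior Normal(-63/23, 63/46)
obs 2: x=-9/2 → posterior Normal(-207/64, 63/64)
obs 3: x=-3/2 → posterior Normal(-117/41, 63/82)
obs 4: x=-8 → posterior Normal(-189/50, 63/100)
obs 5: x=3 → posterior Normal(-162/59, 63/118)
obs 6: x=9/4 → posterior Normal(-567/272, 63/136)
obs 7: x=-7/2 → posterior Normal(-9/4, 9/22)
obs 8: x=-6 → posterior Normal(-909/344, 63/172)
obs 9: x=-3 → posterior Normal(-1017/380, 63/190)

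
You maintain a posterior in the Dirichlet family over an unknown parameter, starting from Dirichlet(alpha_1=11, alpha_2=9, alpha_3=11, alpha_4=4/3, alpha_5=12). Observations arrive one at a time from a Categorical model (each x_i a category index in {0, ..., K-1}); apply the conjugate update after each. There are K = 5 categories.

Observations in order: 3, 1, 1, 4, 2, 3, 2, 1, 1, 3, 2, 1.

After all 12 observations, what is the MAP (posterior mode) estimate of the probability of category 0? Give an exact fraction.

obs 1: x=3 → posterior Dirichlet(11, 9, 11, 7/3, 12)
obs 2: x=1 → posterior Dirichlet(11, 10, 11, 7/3, 12)
obs 3: x=1 → posterior Dirichlet(11, 11, 11, 7/3, 12)
obs 4: x=4 → posterior Dirichlet(11, 11, 11, 7/3, 13)
obs 5: x=2 → posterior Dirichlet(11, 11, 12, 7/3, 13)
obs 6: x=3 → posterior Dirichlet(11, 11, 12, 10/3, 13)
obs 7: x=2 → posterior Dirichlet(11, 11, 13, 10/3, 13)
obs 8: x=1 → posterior Dirichlet(11, 12, 13, 10/3, 13)
obs 9: x=1 → posterior Dirichlet(11, 13, 13, 10/3, 13)
obs 10: x=3 → posterior Dirichlet(11, 13, 13, 13/3, 13)
obs 11: x=2 → posterior Dirichlet(11, 13, 14, 13/3, 13)
obs 12: x=1 → posterior Dirichlet(11, 14, 14, 13/3, 13)

15/77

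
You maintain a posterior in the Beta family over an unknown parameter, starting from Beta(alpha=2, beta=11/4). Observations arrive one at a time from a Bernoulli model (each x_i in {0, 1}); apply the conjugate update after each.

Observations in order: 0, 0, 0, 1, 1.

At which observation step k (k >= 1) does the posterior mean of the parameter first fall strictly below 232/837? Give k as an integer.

k = 3

obs 1: x=0 → posterior Beta(2, 15/4)
obs 2: x=0 → posterior Beta(2, 19/4)
obs 3: x=0 → posterior Beta(2, 23/4)
obs 4: x=1 → posterior Beta(3, 23/4)
obs 5: x=1 → posterior Beta(4, 23/4)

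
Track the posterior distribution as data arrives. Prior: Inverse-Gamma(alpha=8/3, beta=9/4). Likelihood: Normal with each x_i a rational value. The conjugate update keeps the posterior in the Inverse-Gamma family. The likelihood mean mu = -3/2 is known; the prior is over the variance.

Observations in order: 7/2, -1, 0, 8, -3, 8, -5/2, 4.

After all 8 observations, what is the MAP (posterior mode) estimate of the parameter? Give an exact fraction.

obs 1: x=7/2 → posterior Inverse-Gamma(19/6, 59/4)
obs 2: x=-1 → posterior Inverse-Gamma(11/3, 119/8)
obs 3: x=0 → posterior Inverse-Gamma(25/6, 16)
obs 4: x=8 → posterior Inverse-Gamma(14/3, 489/8)
obs 5: x=-3 → posterior Inverse-Gamma(31/6, 249/4)
obs 6: x=8 → posterior Inverse-Gamma(17/3, 859/8)
obs 7: x=-5/2 → posterior Inverse-Gamma(37/6, 863/8)
obs 8: x=4 → posterior Inverse-Gamma(20/3, 123)

369/23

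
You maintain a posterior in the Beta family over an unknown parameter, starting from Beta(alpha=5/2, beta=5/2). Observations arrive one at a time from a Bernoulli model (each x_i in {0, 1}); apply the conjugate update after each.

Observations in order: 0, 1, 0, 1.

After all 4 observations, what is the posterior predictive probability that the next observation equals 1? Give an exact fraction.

obs 1: x=0 → posterior Beta(5/2, 7/2)
obs 2: x=1 → posterior Beta(7/2, 7/2)
obs 3: x=0 → posterior Beta(7/2, 9/2)
obs 4: x=1 → posterior Beta(9/2, 9/2)

1/2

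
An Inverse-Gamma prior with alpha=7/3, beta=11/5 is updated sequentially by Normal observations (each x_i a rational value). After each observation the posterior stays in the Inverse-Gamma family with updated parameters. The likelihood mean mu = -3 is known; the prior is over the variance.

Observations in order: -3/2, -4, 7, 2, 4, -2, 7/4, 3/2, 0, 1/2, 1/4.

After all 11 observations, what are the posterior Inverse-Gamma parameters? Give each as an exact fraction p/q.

obs 1: x=-3/2 → posterior Inverse-Gamma(17/6, 133/40)
obs 2: x=-4 → posterior Inverse-Gamma(10/3, 153/40)
obs 3: x=7 → posterior Inverse-Gamma(23/6, 2153/40)
obs 4: x=2 → posterior Inverse-Gamma(13/3, 2653/40)
obs 5: x=4 → posterior Inverse-Gamma(29/6, 3633/40)
obs 6: x=-2 → posterior Inverse-Gamma(16/3, 3653/40)
obs 7: x=7/4 → posterior Inverse-Gamma(35/6, 16417/160)
obs 8: x=3/2 → posterior Inverse-Gamma(19/3, 18037/160)
obs 9: x=0 → posterior Inverse-Gamma(41/6, 18757/160)
obs 10: x=1/2 → posterior Inverse-Gamma(22/3, 19737/160)
obs 11: x=1/4 → posterior Inverse-Gamma(47/6, 10291/80)

alpha=47/6, beta=10291/80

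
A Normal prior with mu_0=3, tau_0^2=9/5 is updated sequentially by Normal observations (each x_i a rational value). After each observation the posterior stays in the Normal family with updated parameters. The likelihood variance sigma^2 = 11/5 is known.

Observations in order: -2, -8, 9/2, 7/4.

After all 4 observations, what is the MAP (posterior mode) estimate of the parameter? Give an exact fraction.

obs 1: x=-2 → posterior Normal(3/4, 99/100)
obs 2: x=-8 → posterior Normal(-57/29, 99/145)
obs 3: x=9/2 → posterior Normal(-33/76, 99/190)
obs 4: x=7/4 → posterior Normal(-3/188, 99/235)

-3/188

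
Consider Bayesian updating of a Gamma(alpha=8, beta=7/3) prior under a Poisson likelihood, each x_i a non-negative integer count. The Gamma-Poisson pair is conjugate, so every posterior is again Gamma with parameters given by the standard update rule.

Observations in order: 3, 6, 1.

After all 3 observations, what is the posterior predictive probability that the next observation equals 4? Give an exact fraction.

obs 1: x=3 → posterior Gamma(11, 10/3)
obs 2: x=6 → posterior Gamma(17, 13/3)
obs 3: x=1 → posterior Gamma(18, 16/3)

120491180810418997627453440/714209495693373205673756419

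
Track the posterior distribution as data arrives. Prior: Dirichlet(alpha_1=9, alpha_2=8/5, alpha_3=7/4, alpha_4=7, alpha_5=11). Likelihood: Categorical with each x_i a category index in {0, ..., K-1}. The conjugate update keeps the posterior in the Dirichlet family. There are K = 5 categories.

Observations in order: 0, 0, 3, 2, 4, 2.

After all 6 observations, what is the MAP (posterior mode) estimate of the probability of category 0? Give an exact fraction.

200/627

obs 1: x=0 → posterior Dirichlet(10, 8/5, 7/4, 7, 11)
obs 2: x=0 → posterior Dirichlet(11, 8/5, 7/4, 7, 11)
obs 3: x=3 → posterior Dirichlet(11, 8/5, 7/4, 8, 11)
obs 4: x=2 → posterior Dirichlet(11, 8/5, 11/4, 8, 11)
obs 5: x=4 → posterior Dirichlet(11, 8/5, 11/4, 8, 12)
obs 6: x=2 → posterior Dirichlet(11, 8/5, 15/4, 8, 12)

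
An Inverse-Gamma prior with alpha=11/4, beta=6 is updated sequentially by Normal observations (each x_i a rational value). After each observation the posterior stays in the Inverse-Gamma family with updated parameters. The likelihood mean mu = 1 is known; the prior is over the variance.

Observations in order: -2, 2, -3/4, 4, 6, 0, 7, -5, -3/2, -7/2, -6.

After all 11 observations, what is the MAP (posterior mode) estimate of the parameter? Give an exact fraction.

3321/296

obs 1: x=-2 → posterior Inverse-Gamma(13/4, 21/2)
obs 2: x=2 → posterior Inverse-Gamma(15/4, 11)
obs 3: x=-3/4 → posterior Inverse-Gamma(17/4, 401/32)
obs 4: x=4 → posterior Inverse-Gamma(19/4, 545/32)
obs 5: x=6 → posterior Inverse-Gamma(21/4, 945/32)
obs 6: x=0 → posterior Inverse-Gamma(23/4, 961/32)
obs 7: x=7 → posterior Inverse-Gamma(25/4, 1537/32)
obs 8: x=-5 → posterior Inverse-Gamma(27/4, 2113/32)
obs 9: x=-3/2 → posterior Inverse-Gamma(29/4, 2213/32)
obs 10: x=-7/2 → posterior Inverse-Gamma(31/4, 2537/32)
obs 11: x=-6 → posterior Inverse-Gamma(33/4, 3321/32)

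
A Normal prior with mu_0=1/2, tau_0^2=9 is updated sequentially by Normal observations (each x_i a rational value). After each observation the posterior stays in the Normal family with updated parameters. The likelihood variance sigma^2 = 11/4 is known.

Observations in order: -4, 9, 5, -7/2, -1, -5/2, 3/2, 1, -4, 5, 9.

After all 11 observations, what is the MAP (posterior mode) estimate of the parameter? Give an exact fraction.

obs 1: x=-4 → posterior Normal(-277/94, 99/47)
obs 2: x=9 → posterior Normal(371/166, 99/83)
obs 3: x=5 → posterior Normal(43/14, 99/119)
obs 4: x=-7/2 → posterior Normal(479/310, 99/155)
obs 5: x=-1 → posterior Normal(407/382, 99/191)
obs 6: x=-5/2 → posterior Normal(1/2, 99/227)
obs 7: x=3/2 → posterior Normal(335/526, 99/263)
obs 8: x=1 → posterior Normal(407/598, 99/299)
obs 9: x=-4 → posterior Normal(119/670, 99/335)
obs 10: x=5 → posterior Normal(479/742, 99/371)
obs 11: x=9 → posterior Normal(1127/814, 9/37)

1127/814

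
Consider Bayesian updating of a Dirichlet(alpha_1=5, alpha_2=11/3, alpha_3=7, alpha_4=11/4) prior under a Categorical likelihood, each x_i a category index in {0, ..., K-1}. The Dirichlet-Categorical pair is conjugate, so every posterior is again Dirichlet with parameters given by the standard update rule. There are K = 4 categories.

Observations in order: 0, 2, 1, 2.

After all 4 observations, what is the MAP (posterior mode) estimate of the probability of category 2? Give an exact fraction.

obs 1: x=0 → posterior Dirichlet(6, 11/3, 7, 11/4)
obs 2: x=2 → posterior Dirichlet(6, 11/3, 8, 11/4)
obs 3: x=1 → posterior Dirichlet(6, 14/3, 8, 11/4)
obs 4: x=2 → posterior Dirichlet(6, 14/3, 9, 11/4)

96/221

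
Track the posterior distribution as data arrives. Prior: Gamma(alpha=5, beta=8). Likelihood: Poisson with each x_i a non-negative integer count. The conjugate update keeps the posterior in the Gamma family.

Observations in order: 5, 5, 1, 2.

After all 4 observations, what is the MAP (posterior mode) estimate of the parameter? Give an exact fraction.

17/12

obs 1: x=5 → posterior Gamma(10, 9)
obs 2: x=5 → posterior Gamma(15, 10)
obs 3: x=1 → posterior Gamma(16, 11)
obs 4: x=2 → posterior Gamma(18, 12)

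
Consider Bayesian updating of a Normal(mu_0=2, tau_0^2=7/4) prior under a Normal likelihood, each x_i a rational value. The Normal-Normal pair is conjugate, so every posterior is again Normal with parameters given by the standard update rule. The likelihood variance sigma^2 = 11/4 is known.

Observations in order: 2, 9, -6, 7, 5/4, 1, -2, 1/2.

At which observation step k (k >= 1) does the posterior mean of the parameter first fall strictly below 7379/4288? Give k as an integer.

k = 8

obs 1: x=2 → posterior Normal(2, 77/72)
obs 2: x=9 → posterior Normal(99/25, 77/100)
obs 3: x=-6 → posterior Normal(57/32, 77/128)
obs 4: x=7 → posterior Normal(106/39, 77/156)
obs 5: x=5/4 → posterior Normal(459/184, 77/184)
obs 6: x=1 → posterior Normal(487/212, 77/212)
obs 7: x=-2 → posterior Normal(431/240, 77/240)
obs 8: x=1/2 → posterior Normal(445/268, 77/268)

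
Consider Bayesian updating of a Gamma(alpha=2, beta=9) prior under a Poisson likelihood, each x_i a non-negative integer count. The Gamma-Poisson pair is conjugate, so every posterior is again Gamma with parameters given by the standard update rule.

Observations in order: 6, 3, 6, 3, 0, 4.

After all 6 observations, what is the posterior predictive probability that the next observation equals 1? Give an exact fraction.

50502336588084697723388671875/158456325028528675187087900672

obs 1: x=6 → posterior Gamma(8, 10)
obs 2: x=3 → posterior Gamma(11, 11)
obs 3: x=6 → posterior Gamma(17, 12)
obs 4: x=3 → posterior Gamma(20, 13)
obs 5: x=0 → posterior Gamma(20, 14)
obs 6: x=4 → posterior Gamma(24, 15)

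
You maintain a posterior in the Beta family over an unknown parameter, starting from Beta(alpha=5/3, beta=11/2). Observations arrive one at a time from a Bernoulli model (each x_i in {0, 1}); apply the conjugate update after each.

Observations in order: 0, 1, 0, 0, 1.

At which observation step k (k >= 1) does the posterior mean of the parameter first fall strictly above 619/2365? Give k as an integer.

k = 2

obs 1: x=0 → posterior Beta(5/3, 13/2)
obs 2: x=1 → posterior Beta(8/3, 13/2)
obs 3: x=0 → posterior Beta(8/3, 15/2)
obs 4: x=0 → posterior Beta(8/3, 17/2)
obs 5: x=1 → posterior Beta(11/3, 17/2)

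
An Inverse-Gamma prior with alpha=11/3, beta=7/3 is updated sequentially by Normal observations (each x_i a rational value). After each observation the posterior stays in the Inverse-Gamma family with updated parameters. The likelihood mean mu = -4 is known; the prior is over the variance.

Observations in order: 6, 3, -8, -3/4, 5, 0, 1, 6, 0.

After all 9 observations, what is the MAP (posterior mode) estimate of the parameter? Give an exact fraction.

365/16

obs 1: x=6 → posterior Inverse-Gamma(25/6, 157/3)
obs 2: x=3 → posterior Inverse-Gamma(14/3, 461/6)
obs 3: x=-8 → posterior Inverse-Gamma(31/6, 509/6)
obs 4: x=-3/4 → posterior Inverse-Gamma(17/3, 8651/96)
obs 5: x=5 → posterior Inverse-Gamma(37/6, 12539/96)
obs 6: x=0 → posterior Inverse-Gamma(20/3, 13307/96)
obs 7: x=1 → posterior Inverse-Gamma(43/6, 14507/96)
obs 8: x=6 → posterior Inverse-Gamma(23/3, 19307/96)
obs 9: x=0 → posterior Inverse-Gamma(49/6, 20075/96)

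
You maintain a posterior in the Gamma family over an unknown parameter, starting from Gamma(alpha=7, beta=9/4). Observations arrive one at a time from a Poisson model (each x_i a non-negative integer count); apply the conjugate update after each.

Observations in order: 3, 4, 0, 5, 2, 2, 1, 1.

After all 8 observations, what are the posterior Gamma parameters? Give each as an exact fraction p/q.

obs 1: x=3 → posterior Gamma(10, 13/4)
obs 2: x=4 → posterior Gamma(14, 17/4)
obs 3: x=0 → posterior Gamma(14, 21/4)
obs 4: x=5 → posterior Gamma(19, 25/4)
obs 5: x=2 → posterior Gamma(21, 29/4)
obs 6: x=2 → posterior Gamma(23, 33/4)
obs 7: x=1 → posterior Gamma(24, 37/4)
obs 8: x=1 → posterior Gamma(25, 41/4)

alpha=25, beta=41/4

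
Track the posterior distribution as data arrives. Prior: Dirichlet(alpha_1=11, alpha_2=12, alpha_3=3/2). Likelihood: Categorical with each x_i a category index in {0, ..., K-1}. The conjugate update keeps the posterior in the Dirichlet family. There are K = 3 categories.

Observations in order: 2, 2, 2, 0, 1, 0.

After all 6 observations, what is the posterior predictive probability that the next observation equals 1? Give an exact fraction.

26/61

obs 1: x=2 → posterior Dirichlet(11, 12, 5/2)
obs 2: x=2 → posterior Dirichlet(11, 12, 7/2)
obs 3: x=2 → posterior Dirichlet(11, 12, 9/2)
obs 4: x=0 → posterior Dirichlet(12, 12, 9/2)
obs 5: x=1 → posterior Dirichlet(12, 13, 9/2)
obs 6: x=0 → posterior Dirichlet(13, 13, 9/2)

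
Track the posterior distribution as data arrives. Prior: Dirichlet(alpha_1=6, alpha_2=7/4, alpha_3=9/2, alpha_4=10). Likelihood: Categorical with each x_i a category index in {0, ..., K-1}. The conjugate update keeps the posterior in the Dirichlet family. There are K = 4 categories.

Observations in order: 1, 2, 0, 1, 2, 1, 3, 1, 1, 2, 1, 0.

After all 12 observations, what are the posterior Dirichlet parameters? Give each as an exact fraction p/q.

alpha_1=8, alpha_2=31/4, alpha_3=15/2, alpha_4=11

obs 1: x=1 → posterior Dirichlet(6, 11/4, 9/2, 10)
obs 2: x=2 → posterior Dirichlet(6, 11/4, 11/2, 10)
obs 3: x=0 → posterior Dirichlet(7, 11/4, 11/2, 10)
obs 4: x=1 → posterior Dirichlet(7, 15/4, 11/2, 10)
obs 5: x=2 → posterior Dirichlet(7, 15/4, 13/2, 10)
obs 6: x=1 → posterior Dirichlet(7, 19/4, 13/2, 10)
obs 7: x=3 → posterior Dirichlet(7, 19/4, 13/2, 11)
obs 8: x=1 → posterior Dirichlet(7, 23/4, 13/2, 11)
obs 9: x=1 → posterior Dirichlet(7, 27/4, 13/2, 11)
obs 10: x=2 → posterior Dirichlet(7, 27/4, 15/2, 11)
obs 11: x=1 → posterior Dirichlet(7, 31/4, 15/2, 11)
obs 12: x=0 → posterior Dirichlet(8, 31/4, 15/2, 11)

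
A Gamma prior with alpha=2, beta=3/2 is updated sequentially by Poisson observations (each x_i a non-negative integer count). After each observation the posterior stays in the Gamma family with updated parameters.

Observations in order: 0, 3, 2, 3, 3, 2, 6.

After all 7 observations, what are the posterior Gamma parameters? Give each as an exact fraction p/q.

alpha=21, beta=17/2

obs 1: x=0 → posterior Gamma(2, 5/2)
obs 2: x=3 → posterior Gamma(5, 7/2)
obs 3: x=2 → posterior Gamma(7, 9/2)
obs 4: x=3 → posterior Gamma(10, 11/2)
obs 5: x=3 → posterior Gamma(13, 13/2)
obs 6: x=2 → posterior Gamma(15, 15/2)
obs 7: x=6 → posterior Gamma(21, 17/2)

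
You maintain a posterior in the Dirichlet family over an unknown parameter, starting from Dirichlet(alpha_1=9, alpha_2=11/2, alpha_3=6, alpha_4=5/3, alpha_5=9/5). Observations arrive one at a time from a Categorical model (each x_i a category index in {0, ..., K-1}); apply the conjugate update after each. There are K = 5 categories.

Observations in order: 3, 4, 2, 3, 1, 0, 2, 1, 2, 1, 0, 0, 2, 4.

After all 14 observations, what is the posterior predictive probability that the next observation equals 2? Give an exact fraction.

obs 1: x=3 → posterior Dirichlet(9, 11/2, 6, 8/3, 9/5)
obs 2: x=4 → posterior Dirichlet(9, 11/2, 6, 8/3, 14/5)
obs 3: x=2 → posterior Dirichlet(9, 11/2, 7, 8/3, 14/5)
obs 4: x=3 → posterior Dirichlet(9, 11/2, 7, 11/3, 14/5)
obs 5: x=1 → posterior Dirichlet(9, 13/2, 7, 11/3, 14/5)
obs 6: x=0 → posterior Dirichlet(10, 13/2, 7, 11/3, 14/5)
obs 7: x=2 → posterior Dirichlet(10, 13/2, 8, 11/3, 14/5)
obs 8: x=1 → posterior Dirichlet(10, 15/2, 8, 11/3, 14/5)
obs 9: x=2 → posterior Dirichlet(10, 15/2, 9, 11/3, 14/5)
obs 10: x=1 → posterior Dirichlet(10, 17/2, 9, 11/3, 14/5)
obs 11: x=0 → posterior Dirichlet(11, 17/2, 9, 11/3, 14/5)
obs 12: x=0 → posterior Dirichlet(12, 17/2, 9, 11/3, 14/5)
obs 13: x=2 → posterior Dirichlet(12, 17/2, 10, 11/3, 14/5)
obs 14: x=4 → posterior Dirichlet(12, 17/2, 10, 11/3, 19/5)

300/1139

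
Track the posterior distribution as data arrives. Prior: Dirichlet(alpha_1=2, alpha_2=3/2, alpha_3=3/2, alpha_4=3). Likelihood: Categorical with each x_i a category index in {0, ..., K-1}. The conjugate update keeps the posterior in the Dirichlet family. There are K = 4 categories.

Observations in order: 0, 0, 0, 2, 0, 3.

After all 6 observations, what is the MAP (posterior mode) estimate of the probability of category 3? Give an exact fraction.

3/10

obs 1: x=0 → posterior Dirichlet(3, 3/2, 3/2, 3)
obs 2: x=0 → posterior Dirichlet(4, 3/2, 3/2, 3)
obs 3: x=0 → posterior Dirichlet(5, 3/2, 3/2, 3)
obs 4: x=2 → posterior Dirichlet(5, 3/2, 5/2, 3)
obs 5: x=0 → posterior Dirichlet(6, 3/2, 5/2, 3)
obs 6: x=3 → posterior Dirichlet(6, 3/2, 5/2, 4)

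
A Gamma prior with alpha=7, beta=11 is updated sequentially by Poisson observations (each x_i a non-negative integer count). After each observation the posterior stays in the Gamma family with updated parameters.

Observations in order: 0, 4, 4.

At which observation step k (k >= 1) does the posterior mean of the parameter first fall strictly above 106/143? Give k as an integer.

k = 2

obs 1: x=0 → posterior Gamma(7, 12)
obs 2: x=4 → posterior Gamma(11, 13)
obs 3: x=4 → posterior Gamma(15, 14)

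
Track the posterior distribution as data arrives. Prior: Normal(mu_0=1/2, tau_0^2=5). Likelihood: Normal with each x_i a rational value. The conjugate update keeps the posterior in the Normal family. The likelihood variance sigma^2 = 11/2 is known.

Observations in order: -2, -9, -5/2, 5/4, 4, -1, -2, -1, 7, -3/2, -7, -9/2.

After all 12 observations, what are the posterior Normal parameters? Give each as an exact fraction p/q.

mu_0=-177/131, tau_0^2=55/131

obs 1: x=-2 → posterior Normal(-29/42, 55/21)
obs 2: x=-9 → posterior Normal(-209/62, 55/31)
obs 3: x=-5/2 → posterior Normal(-259/82, 55/41)
obs 4: x=5/4 → posterior Normal(-39/17, 55/51)
obs 5: x=4 → posterior Normal(-77/61, 55/61)
obs 6: x=-1 → posterior Normal(-87/71, 55/71)
obs 7: x=-2 → posterior Normal(-107/81, 55/81)
obs 8: x=-1 → posterior Normal(-9/7, 55/91)
obs 9: x=7 → posterior Normal(-47/101, 55/101)
obs 10: x=-3/2 → posterior Normal(-62/111, 55/111)
obs 11: x=-7 → posterior Normal(-12/11, 5/11)
obs 12: x=-9/2 → posterior Normal(-177/131, 55/131)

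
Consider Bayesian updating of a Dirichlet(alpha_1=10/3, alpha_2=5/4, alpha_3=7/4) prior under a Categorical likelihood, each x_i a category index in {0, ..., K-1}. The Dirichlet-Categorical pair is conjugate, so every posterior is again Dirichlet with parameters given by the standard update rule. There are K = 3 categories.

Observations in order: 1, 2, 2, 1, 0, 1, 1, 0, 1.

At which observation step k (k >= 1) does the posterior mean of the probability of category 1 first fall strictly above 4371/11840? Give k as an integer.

k = 7

obs 1: x=1 → posterior Dirichlet(10/3, 9/4, 7/4)
obs 2: x=2 → posterior Dirichlet(10/3, 9/4, 11/4)
obs 3: x=2 → posterior Dirichlet(10/3, 9/4, 15/4)
obs 4: x=1 → posterior Dirichlet(10/3, 13/4, 15/4)
obs 5: x=0 → posterior Dirichlet(13/3, 13/4, 15/4)
obs 6: x=1 → posterior Dirichlet(13/3, 17/4, 15/4)
obs 7: x=1 → posterior Dirichlet(13/3, 21/4, 15/4)
obs 8: x=0 → posterior Dirichlet(16/3, 21/4, 15/4)
obs 9: x=1 → posterior Dirichlet(16/3, 25/4, 15/4)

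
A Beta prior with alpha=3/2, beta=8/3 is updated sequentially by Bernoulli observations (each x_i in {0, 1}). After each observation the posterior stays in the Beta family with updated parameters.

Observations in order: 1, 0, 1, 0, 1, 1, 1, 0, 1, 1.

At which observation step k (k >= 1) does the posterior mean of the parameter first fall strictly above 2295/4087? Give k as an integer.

obs 1: x=1 → posterior Beta(5/2, 8/3)
obs 2: x=0 → posterior Beta(5/2, 11/3)
obs 3: x=1 → posterior Beta(7/2, 11/3)
obs 4: x=0 → posterior Beta(7/2, 14/3)
obs 5: x=1 → posterior Beta(9/2, 14/3)
obs 6: x=1 → posterior Beta(11/2, 14/3)
obs 7: x=1 → posterior Beta(13/2, 14/3)
obs 8: x=0 → posterior Beta(13/2, 17/3)
obs 9: x=1 → posterior Beta(15/2, 17/3)
obs 10: x=1 → posterior Beta(17/2, 17/3)

k = 7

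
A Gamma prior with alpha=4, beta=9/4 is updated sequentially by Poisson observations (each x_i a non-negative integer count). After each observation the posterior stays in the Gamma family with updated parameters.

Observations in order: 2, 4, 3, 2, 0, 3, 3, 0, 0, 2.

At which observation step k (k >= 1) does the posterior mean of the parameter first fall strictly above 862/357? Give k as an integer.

obs 1: x=2 → posterior Gamma(6, 13/4)
obs 2: x=4 → posterior Gamma(10, 17/4)
obs 3: x=3 → posterior Gamma(13, 21/4)
obs 4: x=2 → posterior Gamma(15, 25/4)
obs 5: x=0 → posterior Gamma(15, 29/4)
obs 6: x=3 → posterior Gamma(18, 33/4)
obs 7: x=3 → posterior Gamma(21, 37/4)
obs 8: x=0 → posterior Gamma(21, 41/4)
obs 9: x=0 → posterior Gamma(21, 45/4)
obs 10: x=2 → posterior Gamma(23, 49/4)

k = 3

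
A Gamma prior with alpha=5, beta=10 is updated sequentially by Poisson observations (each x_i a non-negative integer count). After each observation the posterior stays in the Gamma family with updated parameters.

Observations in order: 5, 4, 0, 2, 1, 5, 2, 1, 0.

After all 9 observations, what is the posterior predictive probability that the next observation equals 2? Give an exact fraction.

1209994443947329163975924933646487/5368709120000000000000000000000000

obs 1: x=5 → posterior Gamma(10, 11)
obs 2: x=4 → posterior Gamma(14, 12)
obs 3: x=0 → posterior Gamma(14, 13)
obs 4: x=2 → posterior Gamma(16, 14)
obs 5: x=1 → posterior Gamma(17, 15)
obs 6: x=5 → posterior Gamma(22, 16)
obs 7: x=2 → posterior Gamma(24, 17)
obs 8: x=1 → posterior Gamma(25, 18)
obs 9: x=0 → posterior Gamma(25, 19)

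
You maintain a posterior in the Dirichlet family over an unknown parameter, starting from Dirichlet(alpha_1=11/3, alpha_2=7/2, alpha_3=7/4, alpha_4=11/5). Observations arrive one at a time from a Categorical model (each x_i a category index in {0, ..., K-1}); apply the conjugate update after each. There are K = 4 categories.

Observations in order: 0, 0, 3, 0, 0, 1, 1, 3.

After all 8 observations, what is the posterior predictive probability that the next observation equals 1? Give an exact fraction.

330/1147

obs 1: x=0 → posterior Dirichlet(14/3, 7/2, 7/4, 11/5)
obs 2: x=0 → posterior Dirichlet(17/3, 7/2, 7/4, 11/5)
obs 3: x=3 → posterior Dirichlet(17/3, 7/2, 7/4, 16/5)
obs 4: x=0 → posterior Dirichlet(20/3, 7/2, 7/4, 16/5)
obs 5: x=0 → posterior Dirichlet(23/3, 7/2, 7/4, 16/5)
obs 6: x=1 → posterior Dirichlet(23/3, 9/2, 7/4, 16/5)
obs 7: x=1 → posterior Dirichlet(23/3, 11/2, 7/4, 16/5)
obs 8: x=3 → posterior Dirichlet(23/3, 11/2, 7/4, 21/5)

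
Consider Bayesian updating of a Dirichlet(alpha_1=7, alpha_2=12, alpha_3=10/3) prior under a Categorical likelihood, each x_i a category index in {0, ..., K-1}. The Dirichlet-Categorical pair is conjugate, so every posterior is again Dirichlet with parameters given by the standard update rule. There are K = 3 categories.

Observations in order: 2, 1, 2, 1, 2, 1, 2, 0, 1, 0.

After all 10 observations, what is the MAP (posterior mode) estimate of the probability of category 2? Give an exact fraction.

19/88

obs 1: x=2 → posterior Dirichlet(7, 12, 13/3)
obs 2: x=1 → posterior Dirichlet(7, 13, 13/3)
obs 3: x=2 → posterior Dirichlet(7, 13, 16/3)
obs 4: x=1 → posterior Dirichlet(7, 14, 16/3)
obs 5: x=2 → posterior Dirichlet(7, 14, 19/3)
obs 6: x=1 → posterior Dirichlet(7, 15, 19/3)
obs 7: x=2 → posterior Dirichlet(7, 15, 22/3)
obs 8: x=0 → posterior Dirichlet(8, 15, 22/3)
obs 9: x=1 → posterior Dirichlet(8, 16, 22/3)
obs 10: x=0 → posterior Dirichlet(9, 16, 22/3)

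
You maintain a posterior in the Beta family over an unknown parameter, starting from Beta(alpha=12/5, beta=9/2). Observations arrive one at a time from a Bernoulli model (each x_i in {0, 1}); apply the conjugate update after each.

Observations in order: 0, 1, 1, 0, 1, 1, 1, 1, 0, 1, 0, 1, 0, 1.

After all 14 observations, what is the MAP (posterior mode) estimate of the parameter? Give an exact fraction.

obs 1: x=0 → posterior Beta(12/5, 11/2)
obs 2: x=1 → posterior Beta(17/5, 11/2)
obs 3: x=1 → posterior Beta(22/5, 11/2)
obs 4: x=0 → posterior Beta(22/5, 13/2)
obs 5: x=1 → posterior Beta(27/5, 13/2)
obs 6: x=1 → posterior Beta(32/5, 13/2)
obs 7: x=1 → posterior Beta(37/5, 13/2)
obs 8: x=1 → posterior Beta(42/5, 13/2)
obs 9: x=0 → posterior Beta(42/5, 15/2)
obs 10: x=1 → posterior Beta(47/5, 15/2)
obs 11: x=0 → posterior Beta(47/5, 17/2)
obs 12: x=1 → posterior Beta(52/5, 17/2)
obs 13: x=0 → posterior Beta(52/5, 19/2)
obs 14: x=1 → posterior Beta(57/5, 19/2)

104/189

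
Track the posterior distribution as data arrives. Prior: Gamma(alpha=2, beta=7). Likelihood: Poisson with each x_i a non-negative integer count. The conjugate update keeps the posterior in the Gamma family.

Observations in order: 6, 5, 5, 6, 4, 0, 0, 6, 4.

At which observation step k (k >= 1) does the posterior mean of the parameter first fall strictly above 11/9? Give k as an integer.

k = 2

obs 1: x=6 → posterior Gamma(8, 8)
obs 2: x=5 → posterior Gamma(13, 9)
obs 3: x=5 → posterior Gamma(18, 10)
obs 4: x=6 → posterior Gamma(24, 11)
obs 5: x=4 → posterior Gamma(28, 12)
obs 6: x=0 → posterior Gamma(28, 13)
obs 7: x=0 → posterior Gamma(28, 14)
obs 8: x=6 → posterior Gamma(34, 15)
obs 9: x=4 → posterior Gamma(38, 16)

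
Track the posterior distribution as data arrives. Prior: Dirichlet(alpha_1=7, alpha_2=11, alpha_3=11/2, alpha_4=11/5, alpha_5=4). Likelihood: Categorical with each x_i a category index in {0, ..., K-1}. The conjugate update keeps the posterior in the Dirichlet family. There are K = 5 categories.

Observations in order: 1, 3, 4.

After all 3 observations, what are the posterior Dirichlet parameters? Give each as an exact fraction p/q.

obs 1: x=1 → posterior Dirichlet(7, 12, 11/2, 11/5, 4)
obs 2: x=3 → posterior Dirichlet(7, 12, 11/2, 16/5, 4)
obs 3: x=4 → posterior Dirichlet(7, 12, 11/2, 16/5, 5)

alpha_1=7, alpha_2=12, alpha_3=11/2, alpha_4=16/5, alpha_5=5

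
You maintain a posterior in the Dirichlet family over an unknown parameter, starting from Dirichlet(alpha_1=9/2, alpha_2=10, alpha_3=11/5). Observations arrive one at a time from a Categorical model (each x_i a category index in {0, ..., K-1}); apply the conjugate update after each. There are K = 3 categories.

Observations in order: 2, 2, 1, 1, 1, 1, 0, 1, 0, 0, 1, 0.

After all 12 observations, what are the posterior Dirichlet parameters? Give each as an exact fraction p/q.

obs 1: x=2 → posterior Dirichlet(9/2, 10, 16/5)
obs 2: x=2 → posterior Dirichlet(9/2, 10, 21/5)
obs 3: x=1 → posterior Dirichlet(9/2, 11, 21/5)
obs 4: x=1 → posterior Dirichlet(9/2, 12, 21/5)
obs 5: x=1 → posterior Dirichlet(9/2, 13, 21/5)
obs 6: x=1 → posterior Dirichlet(9/2, 14, 21/5)
obs 7: x=0 → posterior Dirichlet(11/2, 14, 21/5)
obs 8: x=1 → posterior Dirichlet(11/2, 15, 21/5)
obs 9: x=0 → posterior Dirichlet(13/2, 15, 21/5)
obs 10: x=0 → posterior Dirichlet(15/2, 15, 21/5)
obs 11: x=1 → posterior Dirichlet(15/2, 16, 21/5)
obs 12: x=0 → posterior Dirichlet(17/2, 16, 21/5)

alpha_1=17/2, alpha_2=16, alpha_3=21/5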